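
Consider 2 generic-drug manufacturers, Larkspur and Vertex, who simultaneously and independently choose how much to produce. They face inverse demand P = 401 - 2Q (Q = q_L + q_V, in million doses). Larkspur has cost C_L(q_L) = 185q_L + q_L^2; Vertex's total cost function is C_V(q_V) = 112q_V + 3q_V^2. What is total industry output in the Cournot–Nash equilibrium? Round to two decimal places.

51.50

Larkspur's profit: π_L = (401 - 2Q)q_L - (185q_L + q_L²). Setting ∂π_L/∂q_L = 0: 216 - 6q_L - 2(q_V) = 0.
Vertex's first-order condition: 289 - 10q_V - 2(q_L) = 0.
Rearranging gives the reaction functions q_L = (216 - 2q_V)/6 and q_V = (289 - 2q_L)/10.
Solving the pair: q_L = 113/4, q_V = 93/4.
Total output Q = 113/4 + 93/4 = 103/2.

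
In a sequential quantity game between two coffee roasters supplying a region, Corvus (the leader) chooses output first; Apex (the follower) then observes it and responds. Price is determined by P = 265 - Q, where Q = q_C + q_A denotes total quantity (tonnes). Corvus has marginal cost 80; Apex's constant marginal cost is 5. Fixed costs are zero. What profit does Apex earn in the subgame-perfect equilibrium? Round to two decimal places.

10506.25

The follower Apex best-responds to any q_C: π_A = (265 - Q)q_A - 5q_A.
Setting the follower's marginal profit to zero, 260 - q_C - 2q_A = 0, i.e. q_A = (260 - q_C)/2.
The leader anticipates this reaction. Substituting into P = 265 - Q gives P = 135 - (1/2)q_C, so π_C = (135 - (1/2)q_C)q_C - 80q_C.
Leader FOC: 55 - q_C = 0, so q_C = 55.
Then q_A = (260 - 55)/2 = 205/2.
Price P = 265 - 315/2 = 215/2.
Apex's profit: (215/2 - 5)·(205/2) = 10506.2500.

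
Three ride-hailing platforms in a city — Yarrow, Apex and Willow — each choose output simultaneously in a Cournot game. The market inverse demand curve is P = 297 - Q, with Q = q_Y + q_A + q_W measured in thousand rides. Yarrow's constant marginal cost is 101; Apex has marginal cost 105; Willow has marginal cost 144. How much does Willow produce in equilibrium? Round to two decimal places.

Yarrow's profit: π_Y = (297 - Q)q_Y - (101q_Y). Setting ∂π_Y/∂q_Y = 0: 196 - 2q_Y - (q_A + q_W) = 0.
Apex's profit: π_A = (297 - Q)q_A - (105q_A). Setting ∂π_A/∂q_A = 0: 192 - 2q_A - (q_Y + q_W) = 0.
Willow's profit: π_W = (297 - Q)q_W - (144q_W). Setting ∂π_W/∂q_W = 0: 153 - 2q_W - (q_Y + q_A) = 0.
Summing all 3 equations gives 541 − 4Q = 0, hence Q = 541/4.
Back-substituting: q_Y = (196 − 541/4) = 243/4, q_A = (192 − 541/4) = 227/4, q_W = (153 − 541/4) = 71/4.

17.75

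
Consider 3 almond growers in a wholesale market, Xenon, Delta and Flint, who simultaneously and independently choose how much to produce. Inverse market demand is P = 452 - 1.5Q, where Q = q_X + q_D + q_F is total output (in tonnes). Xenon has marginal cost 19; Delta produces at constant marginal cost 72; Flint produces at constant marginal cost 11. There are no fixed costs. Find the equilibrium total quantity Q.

209

Xenon's profit: π_X = (452 - 1.5Q)q_X - (19q_X). Setting ∂π_X/∂q_X = 0: 433 - 3q_X - (3/2)(q_D + q_F) = 0.
Delta's first-order condition: 380 - 3q_D - (3/2)(q_X + q_F) = 0.
Flint's first-order condition: 441 - 3q_F - (3/2)(q_X + q_D) = 0.
Summing all 3 equations gives 1254 − 6Q = 0, hence Q = 209.
Back-substituting: q_X = (433 − 627/2)/(3/2) = 239/3, q_D = (380 − 627/2)/(3/2) = 133/3, q_F = (441 − 627/2)/(3/2) = 85.
Total output Q = 239/3 + 133/3 + 85 = 209.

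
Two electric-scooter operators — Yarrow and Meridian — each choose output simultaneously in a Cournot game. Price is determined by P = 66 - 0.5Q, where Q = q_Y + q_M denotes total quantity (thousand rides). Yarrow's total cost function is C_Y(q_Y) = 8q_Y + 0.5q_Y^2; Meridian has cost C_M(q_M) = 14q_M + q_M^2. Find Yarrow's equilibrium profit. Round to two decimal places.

662.50

Yarrow's profit: π_Y = (66 - 0.5Q)q_Y - (8q_Y + (1/2)q_Y²). Setting ∂π_Y/∂q_Y = 0: 58 - 2q_Y - (1/2)(q_M) = 0.
Meridian's profit: π_M = (66 - 0.5Q)q_M - (14q_M + q_M²). Setting ∂π_M/∂q_M = 0: 52 - 3q_M - (1/2)(q_Y) = 0.
So q_Y = (58 - (1/2)q_M)/2 and q_M = (52 - (1/2)q_Y)/3.
Substituting one into the other gives q_Y = 592/23 and q_M = 300/23.
Price P = 66 - (1/2)·(892/23) = 1072/23.
Yarrow's profit: (1072/23)·(592/23) - 8·(592/23) - (1/2)(592/23)² = 662.5028.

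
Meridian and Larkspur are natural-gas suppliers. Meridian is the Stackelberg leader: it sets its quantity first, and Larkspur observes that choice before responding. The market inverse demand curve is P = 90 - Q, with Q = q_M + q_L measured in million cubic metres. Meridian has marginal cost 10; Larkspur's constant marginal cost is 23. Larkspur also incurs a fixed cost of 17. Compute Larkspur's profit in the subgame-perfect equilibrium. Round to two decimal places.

88.06

Solve by backward induction. Given q_M, the follower Larkspur maximises π_L = (90 - q_M - q_L)q_L - 23q_L.
Setting the follower's marginal profit to zero, 67 - q_M - 2q_L = 0, i.e. q_L = (67 - q_M)/2.
The leader anticipates this reaction. Substituting into P = 90 - Q gives P = 113/2 - (1/2)q_M, so π_M = (113/2 - (1/2)q_M)q_M - 10q_M.
The leader's first-order condition 93/2 - q_M = 0 yields q_M = 93/2.
Then q_L = (67 - 93/2)/2 = 41/4.
Price P = 90 - 227/4 = 133/4.
Larkspur's profit: (133/4 - 23)·(41/4) - 17 = 1409/16.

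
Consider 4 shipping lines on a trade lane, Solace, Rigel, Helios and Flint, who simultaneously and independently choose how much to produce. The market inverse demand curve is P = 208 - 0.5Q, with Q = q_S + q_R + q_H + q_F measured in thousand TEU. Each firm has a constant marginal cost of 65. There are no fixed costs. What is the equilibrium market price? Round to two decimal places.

A representative firm's profit is π_i = q_i(208 - 0.5Q) - 65q_i.
First-order condition (treating rivals' output as given): 143 - q_i - (1/2)·Σ_{j≠i} q_j = 0.
By symmetry each firm produces the same amount; substituting Σ_{j≠i} q_j = 3q_i yields q_i = 143/(5/2) = 286/5.
Total output Q = 1144/5, so price P = 208 - (1/2)·(1144/5) = 468/5.

93.60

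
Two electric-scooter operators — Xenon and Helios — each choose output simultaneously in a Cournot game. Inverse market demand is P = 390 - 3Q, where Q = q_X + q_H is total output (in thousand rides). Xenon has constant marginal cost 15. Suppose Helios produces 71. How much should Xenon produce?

With the rival's output fixed at 71, Xenon's profit is π_X = (390 - 3·71 - 3q_X)q_X - (15q_X) = (177 - 3q_X)q_X - (15q_X).
∂π_X/∂q_X = 162 - 6q_X = 0, so q_X = 27.

27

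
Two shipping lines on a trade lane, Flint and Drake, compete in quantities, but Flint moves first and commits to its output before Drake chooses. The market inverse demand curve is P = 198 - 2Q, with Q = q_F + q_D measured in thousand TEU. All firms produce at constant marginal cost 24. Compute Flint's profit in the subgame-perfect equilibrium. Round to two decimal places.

1892.25

The follower Drake best-responds to any q_F: π_D = (198 - 2Q)q_D - 24q_D.
Follower FOC: 174 - 2q_F - 4q_D = 0, so q_D(q_F) = (174 - 2q_F)/4.
The leader anticipates this reaction. Substituting into P = 198 - 2Q gives P = 111 - q_F, so π_F = (111 - q_F)q_F - 24q_F.
The leader's first-order condition 87 - 2q_F = 0 yields q_F = 87/2.
Then q_D = (174 - 2·(87/2))/4 = 87/4.
Price P = 198 - 2·(261/4) = 135/2.
Flint's profit: (135/2 - 24)·(87/2) = 1892.2500.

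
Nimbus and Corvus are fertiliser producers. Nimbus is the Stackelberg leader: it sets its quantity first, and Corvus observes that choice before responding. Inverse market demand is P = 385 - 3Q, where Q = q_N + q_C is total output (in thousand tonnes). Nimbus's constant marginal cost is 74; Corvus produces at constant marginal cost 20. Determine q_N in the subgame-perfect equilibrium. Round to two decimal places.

42.83

The follower Corvus best-responds to any q_N: π_C = (385 - 3Q)q_C - 20q_C.
∂π_C/∂q_C = 365 - 3q_N - 6q_C = 0 gives the reaction function q_C = (365 - 3q_N)/6.
Nimbus substitutes q_C(q_N) into its own profit: π_N = q_N(385 - 3q_N - (365 - 3q_N)/2) - 74q_N = (405/2 - (3/2)q_N)q_N - 74q_N.
The leader's first-order condition 257/2 - 3q_N = 0 yields q_N = 257/6.
Then q_C = (365 - 3·(257/6))/6 = 473/12.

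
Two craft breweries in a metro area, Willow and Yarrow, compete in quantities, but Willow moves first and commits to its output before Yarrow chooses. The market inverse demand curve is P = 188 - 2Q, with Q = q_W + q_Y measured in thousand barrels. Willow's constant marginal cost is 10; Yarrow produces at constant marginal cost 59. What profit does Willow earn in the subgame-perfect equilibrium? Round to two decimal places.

Solve by backward induction. Given q_W, the follower Yarrow maximises π_Y = (188 - 2q_W - 2q_Y)q_Y - 59q_Y.
∂π_Y/∂q_Y = 129 - 2q_W - 4q_Y = 0 gives the reaction function q_Y = (129 - 2q_W)/4.
The leader anticipates this reaction. Substituting into P = 188 - 2Q gives P = 247/2 - q_W, so π_W = (247/2 - q_W)q_W - 10q_W.
Maximising: ∂π_W/∂q_W = 227/2 - 2q_W = 0, giving q_W = 227/4.
Then q_Y = (129 - 2·(227/4))/4 = 31/8.
Price P = 188 - 2·(485/8) = 267/4.
Willow's profit: (267/4 - 10)·(227/4) = 3220.5625.

3220.56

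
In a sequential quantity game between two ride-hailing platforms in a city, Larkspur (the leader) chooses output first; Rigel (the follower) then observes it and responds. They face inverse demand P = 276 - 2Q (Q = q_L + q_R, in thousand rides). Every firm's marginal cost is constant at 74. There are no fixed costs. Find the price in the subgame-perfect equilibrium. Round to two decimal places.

The follower Rigel best-responds to any q_L: π_R = (276 - 2Q)q_R - 74q_R.
Follower FOC: 202 - 2q_L - 4q_R = 0, so q_R(q_L) = (202 - 2q_L)/4.
The leader anticipates this reaction. Substituting into P = 276 - 2Q gives P = 175 - q_L, so π_L = (175 - q_L)q_L - 74q_L.
Maximising: ∂π_L/∂q_L = 101 - 2q_L = 0, giving q_L = 101/2.
Then q_R = (202 - 2·(101/2))/4 = 101/4.
Total output Q = 303/4, so price P = 276 - 2·(303/4) = 249/2.

124.50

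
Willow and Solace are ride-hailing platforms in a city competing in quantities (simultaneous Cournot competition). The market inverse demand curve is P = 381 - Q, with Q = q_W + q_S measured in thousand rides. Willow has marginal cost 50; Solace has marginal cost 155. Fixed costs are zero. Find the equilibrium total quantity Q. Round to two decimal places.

185.67

Willow's profit: π_W = (381 - Q)q_W - (50q_W). Setting ∂π_W/∂q_W = 0: 331 - 2q_W - (q_S) = 0.
Solace's first-order condition: 226 - 2q_S - (q_W) = 0.
So q_W = (331 - q_S)/2 and q_S = (226 - q_W)/2.
Substituting one into the other gives q_W = 436/3 and q_S = 121/3.
Total output Q = 436/3 + 121/3 = 557/3.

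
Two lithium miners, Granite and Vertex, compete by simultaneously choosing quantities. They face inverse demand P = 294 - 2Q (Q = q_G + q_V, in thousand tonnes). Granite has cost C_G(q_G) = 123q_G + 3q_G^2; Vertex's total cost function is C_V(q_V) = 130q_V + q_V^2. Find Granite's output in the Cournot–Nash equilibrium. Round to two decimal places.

12.46

Granite's profit: π_G = (294 - 2Q)q_G - (123q_G + 3q_G²). Setting ∂π_G/∂q_G = 0: 171 - 10q_G - 2(q_V) = 0.
Vertex's first-order condition: 164 - 6q_V - 2(q_G) = 0.
Best responses: q_G = (171 - 2q_V)/10, q_V = (164 - 2q_G)/6.
Substituting one into the other gives q_G = 349/28 and q_V = 649/28.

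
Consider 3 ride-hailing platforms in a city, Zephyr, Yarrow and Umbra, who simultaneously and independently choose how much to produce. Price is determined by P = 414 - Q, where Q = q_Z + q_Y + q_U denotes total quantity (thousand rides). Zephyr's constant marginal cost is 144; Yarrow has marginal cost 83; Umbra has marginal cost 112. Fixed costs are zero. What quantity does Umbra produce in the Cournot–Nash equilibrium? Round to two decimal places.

76.25

Zephyr's profit: π_Z = (414 - Q)q_Z - (144q_Z). Setting ∂π_Z/∂q_Z = 0: 270 - 2q_Z - (q_Y + q_U) = 0.
Yarrow's first-order condition: 331 - 2q_Y - (q_Z + q_U) = 0.
Umbra's profit: π_U = (414 - Q)q_U - (112q_U). Setting ∂π_U/∂q_U = 0: 302 - 2q_U - (q_Z + q_Y) = 0.
Adding the 3 first-order conditions: 903 − 4Q = 0, so Q = 903/4.
Back-substituting: q_Z = (270 − 903/4) = 177/4, q_Y = (331 − 903/4) = 421/4, q_U = (302 − 903/4) = 305/4.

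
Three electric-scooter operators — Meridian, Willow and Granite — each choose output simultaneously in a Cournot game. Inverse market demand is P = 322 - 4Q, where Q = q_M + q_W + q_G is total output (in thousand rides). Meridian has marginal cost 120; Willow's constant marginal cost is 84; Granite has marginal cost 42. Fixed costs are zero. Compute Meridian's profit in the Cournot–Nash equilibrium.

121

Meridian's profit: π_M = (322 - 4Q)q_M - (120q_M). Setting ∂π_M/∂q_M = 0: 202 - 8q_M - 4(q_W + q_G) = 0.
Willow's first-order condition: 238 - 8q_W - 4(q_M + q_G) = 0.
Granite's profit: π_G = (322 - 4Q)q_G - (42q_G). Setting ∂π_G/∂q_G = 0: 280 - 8q_G - 4(q_M + q_W) = 0.
Adding the 3 first-order conditions: 720 − 16Q = 0, so Q = 45.
Back-substituting: q_M = (202 − 180)/4 = 11/2, q_W = (238 − 180)/4 = 29/2, q_G = (280 − 180)/4 = 25.
Price P = 322 - 4·45 = 142.
Meridian's profit: (142 - 120)·(11/2) = 121.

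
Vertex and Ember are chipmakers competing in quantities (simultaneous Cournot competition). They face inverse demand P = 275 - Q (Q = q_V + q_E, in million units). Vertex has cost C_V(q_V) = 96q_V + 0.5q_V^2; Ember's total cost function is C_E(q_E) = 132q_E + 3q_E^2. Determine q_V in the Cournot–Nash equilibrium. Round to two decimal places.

56.04

Vertex's profit: π_V = (275 - Q)q_V - (96q_V + (1/2)q_V²). Setting ∂π_V/∂q_V = 0: 179 - 3q_V - (q_E) = 0.
Ember's profit: π_E = (275 - Q)q_E - (132q_E + 3q_E²). Setting ∂π_E/∂q_E = 0: 143 - 8q_E - (q_V) = 0.
Rearranging gives the reaction functions q_V = (179 - q_E)/3 and q_E = (143 - q_V)/8.
Solving the pair: q_V = 1289/23, q_E = 250/23.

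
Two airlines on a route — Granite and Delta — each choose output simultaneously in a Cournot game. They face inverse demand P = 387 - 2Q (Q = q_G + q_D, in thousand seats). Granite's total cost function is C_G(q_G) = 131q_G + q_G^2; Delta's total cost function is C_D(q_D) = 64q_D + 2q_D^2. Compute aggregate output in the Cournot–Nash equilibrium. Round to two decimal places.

Granite's profit: π_G = (387 - 2Q)q_G - (131q_G + q_G²). Setting ∂π_G/∂q_G = 0: 256 - 6q_G - 2(q_D) = 0.
Delta's first-order condition: 323 - 8q_D - 2(q_G) = 0.
Rearranging gives the reaction functions q_G = (256 - 2q_D)/6 and q_D = (323 - 2q_G)/8.
Substituting one into the other gives q_G = 701/22 and q_D = 713/22.
Total output Q = 701/22 + 713/22 = 707/11.

64.27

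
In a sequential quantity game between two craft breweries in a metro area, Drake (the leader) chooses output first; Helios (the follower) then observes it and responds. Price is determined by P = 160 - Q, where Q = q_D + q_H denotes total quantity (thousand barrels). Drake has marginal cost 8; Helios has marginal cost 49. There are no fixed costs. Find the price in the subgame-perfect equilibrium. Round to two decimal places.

56.25

Solve by backward induction. Given q_D, the follower Helios maximises π_H = (160 - q_D - q_H)q_H - 49q_H.
Follower FOC: 111 - q_D - 2q_H = 0, so q_H(q_D) = (111 - q_D)/2.
Drake substitutes q_H(q_D) into its own profit: π_D = q_D(160 - q_D - (111 - q_D)/2) - 8q_D = (209/2 - (1/2)q_D)q_D - 8q_D.
The leader's first-order condition 193/2 - q_D = 0 yields q_D = 193/2.
Then q_H = (111 - 193/2)/2 = 29/4.
Total output Q = 415/4, so price P = 160 - 415/4 = 225/4.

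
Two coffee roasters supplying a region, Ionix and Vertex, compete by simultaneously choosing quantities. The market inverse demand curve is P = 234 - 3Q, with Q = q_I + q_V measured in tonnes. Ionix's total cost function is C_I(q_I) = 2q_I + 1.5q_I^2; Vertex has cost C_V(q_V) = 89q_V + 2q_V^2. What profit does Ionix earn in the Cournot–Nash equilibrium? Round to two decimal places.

Ionix's profit: π_I = (234 - 3Q)q_I - (2q_I + (3/2)q_I²). Setting ∂π_I/∂q_I = 0: 232 - 9q_I - 3(q_V) = 0.
Vertex's profit: π_V = (234 - 3Q)q_V - (89q_V + 2q_V²). Setting ∂π_V/∂q_V = 0: 145 - 10q_V - 3(q_I) = 0.
Rearranging gives the reaction functions q_I = (232 - 3q_V)/9 and q_V = (145 - 3q_I)/10.
Substituting one into the other gives q_I = 1885/81 and q_V = 203/27.
Price P = 234 - 3·30.7901 = 141.6296.
Ionix's profit: 141.6296·(1885/81) - 2·(1885/81) - (3/2)(1885/81)² = 2437.0542.

2437.05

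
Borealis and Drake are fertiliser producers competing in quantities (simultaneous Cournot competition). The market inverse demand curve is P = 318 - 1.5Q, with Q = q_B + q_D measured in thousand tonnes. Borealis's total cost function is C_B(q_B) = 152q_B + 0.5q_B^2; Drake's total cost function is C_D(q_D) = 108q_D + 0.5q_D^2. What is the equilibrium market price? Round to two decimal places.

Borealis's profit: π_B = (318 - 1.5Q)q_B - (152q_B + (1/2)q_B²). Setting ∂π_B/∂q_B = 0: 166 - 4q_B - (3/2)(q_D) = 0.
Drake's profit: π_D = (318 - 1.5Q)q_D - (108q_D + (1/2)q_D²). Setting ∂π_D/∂q_D = 0: 210 - 4q_D - (3/2)(q_B) = 0.
Best responses: q_B = (166 - (3/2)q_D)/4, q_D = (210 - (3/2)q_B)/4.
Solving the pair: q_B = 1396/55, q_D = 42.9818.
Total output Q = 752/11, so price P = 318 - (3/2)·(752/11) = 215.4545.

215.45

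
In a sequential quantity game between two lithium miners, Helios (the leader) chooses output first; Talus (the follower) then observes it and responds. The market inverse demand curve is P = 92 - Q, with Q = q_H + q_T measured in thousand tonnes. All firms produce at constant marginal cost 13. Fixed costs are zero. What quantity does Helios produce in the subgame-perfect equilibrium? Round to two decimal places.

39.50

The follower Talus best-responds to any q_H: π_T = (92 - Q)q_T - 13q_T.
∂π_T/∂q_T = 79 - q_H - 2q_T = 0 gives the reaction function q_T = (79 - q_H)/2.
Helios substitutes q_T(q_H) into its own profit: π_H = q_H(92 - q_H - (79 - q_H)/2) - 13q_H = (105/2 - (1/2)q_H)q_H - 13q_H.
Maximising: ∂π_H/∂q_H = 79/2 - q_H = 0, giving q_H = 79/2.
Then q_T = (79 - 79/2)/2 = 79/4.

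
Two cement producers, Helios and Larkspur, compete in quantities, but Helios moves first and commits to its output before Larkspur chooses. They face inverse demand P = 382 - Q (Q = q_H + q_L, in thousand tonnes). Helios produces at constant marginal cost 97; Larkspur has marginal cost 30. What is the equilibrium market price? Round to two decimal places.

Solve by backward induction. Given q_H, the follower Larkspur maximises π_L = (382 - q_H - q_L)q_L - 30q_L.
Follower FOC: 352 - q_H - 2q_L = 0, so q_L(q_H) = (352 - q_H)/2.
Helios substitutes q_L(q_H) into its own profit: π_H = q_H(382 - q_H - (352 - q_H)/2) - 97q_H = (206 - (1/2)q_H)q_H - 97q_H.
Maximising: ∂π_H/∂q_H = 109 - q_H = 0, giving q_H = 109.
Then q_L = (352 - 109)/2 = 243/2.
Total output Q = 461/2, so price P = 382 - 461/2 = 303/2.

151.50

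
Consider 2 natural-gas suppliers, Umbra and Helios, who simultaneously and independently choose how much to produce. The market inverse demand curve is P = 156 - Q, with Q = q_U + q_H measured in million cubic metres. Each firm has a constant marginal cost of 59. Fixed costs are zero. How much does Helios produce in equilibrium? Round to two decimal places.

Each firm earns π_i = (156 - Q)q_i - 59q_i.
First-order condition (treating rivals' output as given): 97 - 2q_i - q_j = 0.
By symmetry each firm produces the same amount; substituting q_j = q_i yields q_i = 97/3.

32.33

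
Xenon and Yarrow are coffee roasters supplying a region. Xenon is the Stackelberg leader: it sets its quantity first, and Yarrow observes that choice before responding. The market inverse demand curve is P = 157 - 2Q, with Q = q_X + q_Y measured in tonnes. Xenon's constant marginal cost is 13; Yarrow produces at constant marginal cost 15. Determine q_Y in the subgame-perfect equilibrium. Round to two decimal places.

17.25

The follower Yarrow best-responds to any q_X: π_Y = (157 - 2Q)q_Y - 15q_Y.
Follower FOC: 142 - 2q_X - 4q_Y = 0, so q_Y(q_X) = (142 - 2q_X)/4.
The leader anticipates this reaction. Substituting into P = 157 - 2Q gives P = 86 - q_X, so π_X = (86 - q_X)q_X - 13q_X.
The leader's first-order condition 73 - 2q_X = 0 yields q_X = 73/2.
Then q_Y = (142 - 2·(73/2))/4 = 69/4.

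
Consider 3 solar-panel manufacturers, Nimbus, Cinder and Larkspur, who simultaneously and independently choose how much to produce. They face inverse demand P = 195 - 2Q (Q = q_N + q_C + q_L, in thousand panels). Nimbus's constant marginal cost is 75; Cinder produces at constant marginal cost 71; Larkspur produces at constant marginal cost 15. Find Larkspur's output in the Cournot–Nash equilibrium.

Nimbus's profit: π_N = (195 - 2Q)q_N - (75q_N). Setting ∂π_N/∂q_N = 0: 120 - 4q_N - 2(q_C + q_L) = 0.
Cinder's first-order condition: 124 - 4q_C - 2(q_N + q_L) = 0.
Larkspur's first-order condition: 180 - 4q_L - 2(q_N + q_C) = 0.
Adding the 3 conditions: 424 − 4Q − 4Q = 0, i.e. Q = 53.
Back-substituting: q_N = (120 − 106)/2 = 7, q_C = (124 − 106)/2 = 9, q_L = (180 − 106)/2 = 37.

37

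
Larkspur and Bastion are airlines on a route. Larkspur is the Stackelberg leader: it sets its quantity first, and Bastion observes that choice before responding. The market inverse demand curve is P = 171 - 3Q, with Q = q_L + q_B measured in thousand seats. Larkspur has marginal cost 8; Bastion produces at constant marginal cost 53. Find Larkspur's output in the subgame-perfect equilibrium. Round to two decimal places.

Solve by backward induction. Given q_L, the follower Bastion maximises π_B = (171 - 3q_L - 3q_B)q_B - 53q_B.
Setting the follower's marginal profit to zero, 118 - 3q_L - 6q_B = 0, i.e. q_B = (118 - 3q_L)/6.
Larkspur substitutes q_B(q_L) into its own profit: π_L = q_L(171 - 3q_L - (118 - 3q_L)/2) - 8q_L = (112 - (3/2)q_L)q_L - 8q_L.
Leader FOC: 104 - 3q_L = 0, so q_L = 104/3.
Then q_B = (118 - 3·(104/3))/6 = 7/3.

34.67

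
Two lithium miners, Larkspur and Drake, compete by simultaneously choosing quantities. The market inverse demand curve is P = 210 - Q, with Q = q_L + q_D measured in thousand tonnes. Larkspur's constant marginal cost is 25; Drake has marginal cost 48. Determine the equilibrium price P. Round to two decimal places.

Larkspur's profit: π_L = (210 - Q)q_L - (25q_L). Setting ∂π_L/∂q_L = 0: 185 - 2q_L - (q_D) = 0.
Drake's profit: π_D = (210 - Q)q_D - (48q_D). Setting ∂π_D/∂q_D = 0: 162 - 2q_D - (q_L) = 0.
Rearranging gives the reaction functions q_L = (185 - q_D)/2 and q_D = (162 - q_L)/2.
Solving the pair: q_L = 208/3, q_D = 139/3.
Total output Q = 347/3, so price P = 210 - 347/3 = 283/3.

94.33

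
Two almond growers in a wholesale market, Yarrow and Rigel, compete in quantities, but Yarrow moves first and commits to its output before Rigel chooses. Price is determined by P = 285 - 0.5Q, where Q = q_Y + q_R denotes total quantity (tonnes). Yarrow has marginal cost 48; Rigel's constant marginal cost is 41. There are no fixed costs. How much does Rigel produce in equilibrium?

129

The follower Rigel best-responds to any q_Y: π_R = (285 - 0.5Q)q_R - 41q_R.
Follower FOC: 244 - (1/2)q_Y - q_R = 0, so q_R(q_Y) = (244 - (1/2)q_Y).
Yarrow substitutes q_R(q_Y) into its own profit: π_Y = q_Y(285 - (1/2)q_Y - (244 - (1/2)q_Y)/2) - 48q_Y = (163 - (1/4)q_Y)q_Y - 48q_Y.
Leader FOC: 115 - (1/2)q_Y = 0, so q_Y = 230.
Then q_R = (244 - (1/2)·230) = 129.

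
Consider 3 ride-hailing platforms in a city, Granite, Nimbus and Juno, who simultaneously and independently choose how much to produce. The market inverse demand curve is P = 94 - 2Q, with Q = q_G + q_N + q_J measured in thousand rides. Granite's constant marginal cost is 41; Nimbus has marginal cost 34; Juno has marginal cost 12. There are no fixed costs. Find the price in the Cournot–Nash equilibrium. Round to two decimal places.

45.25

Granite's profit: π_G = (94 - 2Q)q_G - (41q_G). Setting ∂π_G/∂q_G = 0: 53 - 4q_G - 2(q_N + q_J) = 0.
Nimbus's first-order condition: 60 - 4q_N - 2(q_G + q_J) = 0.
Juno's profit: π_J = (94 - 2Q)q_J - (12q_J). Setting ∂π_J/∂q_J = 0: 82 - 4q_J - 2(q_G + q_N) = 0.
Adding the 3 conditions: 195 − 4Q − 4Q = 0, i.e. Q = 195/8.
Back-substituting: q_G = (53 − 195/4)/2 = 17/8, q_N = (60 − 195/4)/2 = 45/8, q_J = (82 − 195/4)/2 = 133/8.
Total output Q = 195/8, so price P = 94 - 2·(195/8) = 181/4.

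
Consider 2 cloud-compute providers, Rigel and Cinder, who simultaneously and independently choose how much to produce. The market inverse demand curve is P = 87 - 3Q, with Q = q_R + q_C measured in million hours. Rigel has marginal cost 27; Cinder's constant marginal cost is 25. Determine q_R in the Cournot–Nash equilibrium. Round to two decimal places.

6.44

Rigel's profit: π_R = (87 - 3Q)q_R - (27q_R). Setting ∂π_R/∂q_R = 0: 60 - 6q_R - 3(q_C) = 0.
Cinder's profit: π_C = (87 - 3Q)q_C - (25q_C). Setting ∂π_C/∂q_C = 0: 62 - 6q_C - 3(q_R) = 0.
Best responses: q_R = (60 - 3q_C)/6, q_C = (62 - 3q_R)/6.
Solving the pair: q_R = 58/9, q_C = 64/9.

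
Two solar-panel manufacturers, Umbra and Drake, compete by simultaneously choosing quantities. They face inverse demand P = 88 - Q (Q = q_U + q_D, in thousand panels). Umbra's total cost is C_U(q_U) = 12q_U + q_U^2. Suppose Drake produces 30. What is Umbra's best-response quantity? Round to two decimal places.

With the rival's output fixed at 30, Umbra's profit is π_U = (88 - 30 - q_U)q_U - (12q_U + q_U²) = (58 - q_U)q_U - (12q_U + q_U²).
∂π_U/∂q_U = 46 - 4q_U = 0, so q_U = 23/2.

11.50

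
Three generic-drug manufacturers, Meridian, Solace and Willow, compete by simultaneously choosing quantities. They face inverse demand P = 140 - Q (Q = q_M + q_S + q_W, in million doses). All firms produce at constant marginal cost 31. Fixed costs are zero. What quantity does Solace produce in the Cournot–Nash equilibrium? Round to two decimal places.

27.25

A representative firm's profit is π_i = q_i(140 - Q) - 31q_i.
Setting ∂π_i/∂q_i = 0 with rivals' quantities fixed: 109 - 2q_i - Σ_{j≠i} q_j = 0.
By symmetry each firm produces the same amount; substituting Σ_{j≠i} q_j = 2q_i yields q_i = 109/4.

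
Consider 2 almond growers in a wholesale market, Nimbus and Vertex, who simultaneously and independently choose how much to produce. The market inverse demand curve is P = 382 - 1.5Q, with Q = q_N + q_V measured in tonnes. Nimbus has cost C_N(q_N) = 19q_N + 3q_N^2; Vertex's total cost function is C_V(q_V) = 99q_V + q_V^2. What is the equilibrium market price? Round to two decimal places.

262.95

Nimbus's profit: π_N = (382 - 1.5Q)q_N - (19q_N + 3q_N²). Setting ∂π_N/∂q_N = 0: 363 - 9q_N - (3/2)(q_V) = 0.
Vertex's first-order condition: 283 - 5q_V - (3/2)(q_N) = 0.
Best responses: q_N = (363 - (3/2)q_V)/9, q_V = (283 - (3/2)q_N)/5.
Solving the pair: q_N = 618/19, q_V = 890/19.
Total output Q = 1508/19, so price P = 382 - (3/2)·(1508/19) = 262.9474.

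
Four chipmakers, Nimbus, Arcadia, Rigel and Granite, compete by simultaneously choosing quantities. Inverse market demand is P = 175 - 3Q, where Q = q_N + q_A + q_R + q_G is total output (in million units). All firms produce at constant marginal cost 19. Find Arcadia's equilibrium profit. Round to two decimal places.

324.48

Each firm earns π_i = (175 - 3Q)q_i - 19q_i.
First-order condition (treating rivals' output as given): 156 - 6q_i - 3·Σ_{j≠i} q_j = 0.
With identical firms every q_j equals q_i, so Σ_{j≠i} q_j = 3q_i and 156 = 15q_i, giving q_i = 52/5.
Price P = 175 - 3·(208/5) = 251/5.
Arcadia's profit: (251/5 - 19)·(52/5) = 324.4800.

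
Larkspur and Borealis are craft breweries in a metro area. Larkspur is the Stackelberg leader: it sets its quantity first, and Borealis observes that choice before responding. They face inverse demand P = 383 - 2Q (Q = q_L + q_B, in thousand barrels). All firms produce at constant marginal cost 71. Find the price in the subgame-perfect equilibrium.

149

The follower Borealis best-responds to any q_L: π_B = (383 - 2Q)q_B - 71q_B.
Follower FOC: 312 - 2q_L - 4q_B = 0, so q_B(q_L) = (312 - 2q_L)/4.
The leader anticipates this reaction. Substituting into P = 383 - 2Q gives P = 227 - q_L, so π_L = (227 - q_L)q_L - 71q_L.
Maximising: ∂π_L/∂q_L = 156 - 2q_L = 0, giving q_L = 78.
Then q_B = (312 - 2·78)/4 = 39.
Total output Q = 117, so price P = 383 - 2·117 = 149.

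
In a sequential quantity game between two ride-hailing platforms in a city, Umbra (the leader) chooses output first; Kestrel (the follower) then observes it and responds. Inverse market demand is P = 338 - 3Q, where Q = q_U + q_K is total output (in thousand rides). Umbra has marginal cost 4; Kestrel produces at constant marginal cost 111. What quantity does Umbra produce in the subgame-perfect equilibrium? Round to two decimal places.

Solve by backward induction. Given q_U, the follower Kestrel maximises π_K = (338 - 3q_U - 3q_K)q_K - 111q_K.
Setting the follower's marginal profit to zero, 227 - 3q_U - 6q_K = 0, i.e. q_K = (227 - 3q_U)/6.
The leader anticipates this reaction. Substituting into P = 338 - 3Q gives P = 449/2 - (3/2)q_U, so π_U = (449/2 - (3/2)q_U)q_U - 4q_U.
Maximising: ∂π_U/∂q_U = 441/2 - 3q_U = 0, giving q_U = 147/2.
Then q_K = (227 - 3·(147/2))/6 = 13/12.

73.50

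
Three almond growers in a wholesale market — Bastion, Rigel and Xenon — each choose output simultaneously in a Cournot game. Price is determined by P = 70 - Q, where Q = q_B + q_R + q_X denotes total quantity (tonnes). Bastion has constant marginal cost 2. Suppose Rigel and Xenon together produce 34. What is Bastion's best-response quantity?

With rivals' combined output fixed at 34, Bastion's profit is π_B = (70 - 34 - q_B)q_B - (2q_B) = (36 - q_B)q_B - (2q_B).
∂π_B/∂q_B = 34 - 2q_B = 0, so q_B = 17.

17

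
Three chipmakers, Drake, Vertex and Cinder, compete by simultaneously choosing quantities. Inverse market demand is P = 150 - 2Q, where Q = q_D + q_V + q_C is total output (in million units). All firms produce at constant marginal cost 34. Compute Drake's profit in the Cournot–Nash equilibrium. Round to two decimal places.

420.50

Each firm earns π_i = (150 - 2Q)q_i - 34q_i.
Setting ∂π_i/∂q_i = 0 with rivals' quantities fixed: 116 - 4q_i - 2·Σ_{j≠i} q_j = 0.
By symmetry each firm produces the same amount; substituting Σ_{j≠i} q_j = 2q_i yields q_i = 116/8 = 29/2.
Price P = 150 - 2·(87/2) = 63.
Drake's profit: (63 - 34)·(29/2) = 841/2.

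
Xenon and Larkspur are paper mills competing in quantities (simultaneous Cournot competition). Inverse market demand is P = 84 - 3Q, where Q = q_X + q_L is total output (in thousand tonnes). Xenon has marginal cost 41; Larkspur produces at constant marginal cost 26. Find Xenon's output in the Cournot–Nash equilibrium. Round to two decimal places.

3.11

Xenon's profit: π_X = (84 - 3Q)q_X - (41q_X). Setting ∂π_X/∂q_X = 0: 43 - 6q_X - 3(q_L) = 0.
Larkspur's profit: π_L = (84 - 3Q)q_L - (26q_L). Setting ∂π_L/∂q_L = 0: 58 - 6q_L - 3(q_X) = 0.
Rearranging gives the reaction functions q_X = (43 - 3q_L)/6 and q_L = (58 - 3q_X)/6.
Solving the pair: q_X = 28/9, q_L = 73/9.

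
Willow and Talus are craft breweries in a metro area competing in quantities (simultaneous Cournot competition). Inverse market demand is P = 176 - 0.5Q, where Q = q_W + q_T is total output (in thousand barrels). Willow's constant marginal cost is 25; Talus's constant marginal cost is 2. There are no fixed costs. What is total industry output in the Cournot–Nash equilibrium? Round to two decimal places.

216.67

Willow's profit: π_W = (176 - 0.5Q)q_W - (25q_W). Setting ∂π_W/∂q_W = 0: 151 - q_W - (1/2)(q_T) = 0.
Talus's profit: π_T = (176 - 0.5Q)q_T - (2q_T). Setting ∂π_T/∂q_T = 0: 174 - q_T - (1/2)(q_W) = 0.
Rearranging gives the reaction functions q_W = (151 - (1/2)q_T) and q_T = (174 - (1/2)q_W).
Substituting one into the other gives q_W = 256/3 and q_T = 394/3.
Total output Q = 256/3 + 394/3 = 650/3.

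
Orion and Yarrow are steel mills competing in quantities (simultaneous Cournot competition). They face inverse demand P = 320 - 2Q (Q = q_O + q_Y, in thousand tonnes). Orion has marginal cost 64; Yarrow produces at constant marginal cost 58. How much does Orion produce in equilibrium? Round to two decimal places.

Orion's profit: π_O = (320 - 2Q)q_O - (64q_O). Setting ∂π_O/∂q_O = 0: 256 - 4q_O - 2(q_Y) = 0.
Yarrow's first-order condition: 262 - 4q_Y - 2(q_O) = 0.
Best responses: q_O = (256 - 2q_Y)/4, q_Y = (262 - 2q_O)/4.
Solving the pair: q_O = 125/3, q_Y = 134/3.

41.67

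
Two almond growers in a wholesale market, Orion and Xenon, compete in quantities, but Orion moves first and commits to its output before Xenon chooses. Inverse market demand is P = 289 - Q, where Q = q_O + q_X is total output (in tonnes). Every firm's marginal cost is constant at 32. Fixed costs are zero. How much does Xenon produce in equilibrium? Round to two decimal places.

64.25

The follower Xenon best-responds to any q_O: π_X = (289 - Q)q_X - 32q_X.
Setting the follower's marginal profit to zero, 257 - q_O - 2q_X = 0, i.e. q_X = (257 - q_O)/2.
The leader anticipates this reaction. Substituting into P = 289 - Q gives P = 321/2 - (1/2)q_O, so π_O = (321/2 - (1/2)q_O)q_O - 32q_O.
Leader FOC: 257/2 - q_O = 0, so q_O = 257/2.
Then q_X = (257 - 257/2)/2 = 257/4.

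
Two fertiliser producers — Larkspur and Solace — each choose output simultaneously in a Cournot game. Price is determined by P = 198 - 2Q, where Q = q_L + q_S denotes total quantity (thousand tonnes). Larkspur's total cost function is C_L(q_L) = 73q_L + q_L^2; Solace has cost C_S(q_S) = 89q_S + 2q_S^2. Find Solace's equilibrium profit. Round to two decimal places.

337.22

Larkspur's profit: π_L = (198 - 2Q)q_L - (73q_L + q_L²). Setting ∂π_L/∂q_L = 0: 125 - 6q_L - 2(q_S) = 0.
Solace's first-order condition: 109 - 8q_S - 2(q_L) = 0.
So q_L = (125 - 2q_S)/6 and q_S = (109 - 2q_L)/8.
Substituting one into the other gives q_L = 391/22 and q_S = 101/11.
Price P = 198 - 2·(593/22) = 1585/11.
Solace's profit: (1585/11)·(101/11) - 89·(101/11) - 2(101/11)² = 337.2231.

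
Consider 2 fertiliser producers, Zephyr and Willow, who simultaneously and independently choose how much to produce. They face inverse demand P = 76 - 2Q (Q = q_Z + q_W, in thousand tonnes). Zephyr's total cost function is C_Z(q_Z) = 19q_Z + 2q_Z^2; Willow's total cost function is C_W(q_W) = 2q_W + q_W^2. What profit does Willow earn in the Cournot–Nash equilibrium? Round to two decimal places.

354.06

Zephyr's profit: π_Z = (76 - 2Q)q_Z - (19q_Z + 2q_Z²). Setting ∂π_Z/∂q_Z = 0: 57 - 8q_Z - 2(q_W) = 0.
Willow's profit: π_W = (76 - 2Q)q_W - (2q_W + q_W²). Setting ∂π_W/∂q_W = 0: 74 - 6q_W - 2(q_Z) = 0.
Rearranging gives the reaction functions q_Z = (57 - 2q_W)/8 and q_W = (74 - 2q_Z)/6.
Solving the pair: q_Z = 97/22, q_W = 239/22.
Price P = 76 - 2·(168/11) = 500/11.
Willow's profit: (500/11)·(239/22) - 2·(239/22) - (239/22)² = 354.0558.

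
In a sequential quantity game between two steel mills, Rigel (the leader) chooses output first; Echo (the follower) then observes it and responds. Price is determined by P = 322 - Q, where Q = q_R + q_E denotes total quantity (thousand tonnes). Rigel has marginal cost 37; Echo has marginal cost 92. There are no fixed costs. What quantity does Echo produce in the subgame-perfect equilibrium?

30

The follower Echo best-responds to any q_R: π_E = (322 - Q)q_E - 92q_E.
Follower FOC: 230 - q_R - 2q_E = 0, so q_E(q_R) = (230 - q_R)/2.
Rigel substitutes q_E(q_R) into its own profit: π_R = q_R(322 - q_R - (230 - q_R)/2) - 37q_R = (207 - (1/2)q_R)q_R - 37q_R.
Leader FOC: 170 - q_R = 0, so q_R = 170.
Then q_E = (230 - 170)/2 = 30.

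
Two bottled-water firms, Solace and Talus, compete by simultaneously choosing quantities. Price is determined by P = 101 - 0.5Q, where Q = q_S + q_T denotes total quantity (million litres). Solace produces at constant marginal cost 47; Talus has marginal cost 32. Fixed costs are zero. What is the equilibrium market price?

60

Solace's profit: π_S = (101 - 0.5Q)q_S - (47q_S). Setting ∂π_S/∂q_S = 0: 54 - q_S - (1/2)(q_T) = 0.
Talus's profit: π_T = (101 - 0.5Q)q_T - (32q_T). Setting ∂π_T/∂q_T = 0: 69 - q_T - (1/2)(q_S) = 0.
So q_S = (54 - (1/2)q_T) and q_T = (69 - (1/2)q_S).
Solving the pair: q_S = 26, q_T = 56.
Total output Q = 82, so price P = 101 - (1/2)·82 = 60.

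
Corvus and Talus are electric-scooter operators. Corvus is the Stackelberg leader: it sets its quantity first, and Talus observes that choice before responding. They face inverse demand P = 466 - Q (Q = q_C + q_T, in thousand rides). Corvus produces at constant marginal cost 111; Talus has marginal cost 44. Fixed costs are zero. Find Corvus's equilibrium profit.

Solve by backward induction. Given q_C, the follower Talus maximises π_T = (466 - q_C - q_T)q_T - 44q_T.
Setting the follower's marginal profit to zero, 422 - q_C - 2q_T = 0, i.e. q_T = (422 - q_C)/2.
Corvus substitutes q_T(q_C) into its own profit: π_C = q_C(466 - q_C - (422 - q_C)/2) - 111q_C = (255 - (1/2)q_C)q_C - 111q_C.
Maximising: ∂π_C/∂q_C = 144 - q_C = 0, giving q_C = 144.
Then q_T = (422 - 144)/2 = 139.
Price P = 466 - 283 = 183.
Corvus's profit: (183 - 111)·144 = 10368.

10368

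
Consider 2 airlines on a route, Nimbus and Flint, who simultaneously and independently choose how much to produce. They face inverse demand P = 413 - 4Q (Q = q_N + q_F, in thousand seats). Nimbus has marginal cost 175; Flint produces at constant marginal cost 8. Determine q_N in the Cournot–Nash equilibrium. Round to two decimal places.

5.92

Nimbus's profit: π_N = (413 - 4Q)q_N - (175q_N). Setting ∂π_N/∂q_N = 0: 238 - 8q_N - 4(q_F) = 0.
Flint's first-order condition: 405 - 8q_F - 4(q_N) = 0.
Best responses: q_N = (238 - 4q_F)/8, q_F = (405 - 4q_N)/8.
Solving the pair: q_N = 71/12, q_F = 143/3.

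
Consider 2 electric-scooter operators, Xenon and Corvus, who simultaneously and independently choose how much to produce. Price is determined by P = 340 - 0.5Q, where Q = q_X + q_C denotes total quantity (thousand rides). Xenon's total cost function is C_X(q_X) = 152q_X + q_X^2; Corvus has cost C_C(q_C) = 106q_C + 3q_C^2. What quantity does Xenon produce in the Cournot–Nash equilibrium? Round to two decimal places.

Xenon's profit: π_X = (340 - 0.5Q)q_X - (152q_X + q_X²). Setting ∂π_X/∂q_X = 0: 188 - 3q_X - (1/2)(q_C) = 0.
Corvus's profit: π_C = (340 - 0.5Q)q_C - (106q_C + 3q_C²). Setting ∂π_C/∂q_C = 0: 234 - 7q_C - (1/2)(q_X) = 0.
Rearranging gives the reaction functions q_X = (188 - (1/2)q_C)/3 and q_C = (234 - (1/2)q_X)/7.
Substituting one into the other gives q_X = 57.7831 and q_C = 29.3012.

57.78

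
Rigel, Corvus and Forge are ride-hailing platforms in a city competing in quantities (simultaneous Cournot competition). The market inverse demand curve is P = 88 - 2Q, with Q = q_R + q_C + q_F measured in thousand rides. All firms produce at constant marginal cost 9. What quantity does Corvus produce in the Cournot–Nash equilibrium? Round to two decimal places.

Each firm earns π_i = (88 - 2Q)q_i - 9q_i.
First-order condition (treating rivals' output as given): 79 - 4q_i - 2·Σ_{j≠i} q_j = 0.
By symmetry each firm produces the same amount; substituting Σ_{j≠i} q_j = 2q_i yields q_i = 79/8.

9.88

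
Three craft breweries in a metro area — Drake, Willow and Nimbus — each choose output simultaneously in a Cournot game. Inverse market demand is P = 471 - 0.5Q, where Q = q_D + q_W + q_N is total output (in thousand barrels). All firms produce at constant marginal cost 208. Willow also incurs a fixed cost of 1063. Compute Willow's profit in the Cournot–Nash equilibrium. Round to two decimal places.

A representative firm's profit is π_i = q_i(471 - 0.5Q) - 208q_i.
First-order condition (treating rivals' output as given): 263 - q_i - (1/2)·Σ_{j≠i} q_j = 0.
With identical firms every q_j equals q_i, so Σ_{j≠i} q_j = 2q_i and 263 = 2q_i, giving q_i = 263/2.
Price P = 471 - (1/2)·(789/2) = 1095/4.
Willow's profit: (1095/4 - 208)·(263/2) - 1063 = 7583.1250.

7583.13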